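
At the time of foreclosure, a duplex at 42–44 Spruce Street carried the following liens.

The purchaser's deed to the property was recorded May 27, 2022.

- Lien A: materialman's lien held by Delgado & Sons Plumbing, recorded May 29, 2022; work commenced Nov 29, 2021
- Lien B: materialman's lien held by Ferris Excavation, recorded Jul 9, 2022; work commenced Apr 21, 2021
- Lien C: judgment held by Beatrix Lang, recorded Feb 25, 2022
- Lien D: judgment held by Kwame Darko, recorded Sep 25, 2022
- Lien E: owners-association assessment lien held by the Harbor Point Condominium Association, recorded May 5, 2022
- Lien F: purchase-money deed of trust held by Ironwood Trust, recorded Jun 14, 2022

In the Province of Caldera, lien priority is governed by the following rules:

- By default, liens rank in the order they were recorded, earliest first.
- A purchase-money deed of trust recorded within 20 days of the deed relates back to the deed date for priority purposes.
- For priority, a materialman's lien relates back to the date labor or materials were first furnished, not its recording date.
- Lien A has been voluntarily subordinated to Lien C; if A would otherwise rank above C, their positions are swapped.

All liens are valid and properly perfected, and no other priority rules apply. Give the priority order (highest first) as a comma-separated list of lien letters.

B, C, A, E, F, D

Effective dates after the stated exceptions: A relates back to Nov 29, 2021 (work commenced); B relates back to Apr 21, 2021 (work commenced); F's effective date is the deed date, May 27, 2022.
Ordering by effective date: B (Apr 21, 2021), A (Nov 29, 2021), C (Feb 25, 2022), E (May 5, 2022), F (May 27, 2022), D (Sep 25, 2022).
Because A would otherwise rank above C, the subordination swaps them.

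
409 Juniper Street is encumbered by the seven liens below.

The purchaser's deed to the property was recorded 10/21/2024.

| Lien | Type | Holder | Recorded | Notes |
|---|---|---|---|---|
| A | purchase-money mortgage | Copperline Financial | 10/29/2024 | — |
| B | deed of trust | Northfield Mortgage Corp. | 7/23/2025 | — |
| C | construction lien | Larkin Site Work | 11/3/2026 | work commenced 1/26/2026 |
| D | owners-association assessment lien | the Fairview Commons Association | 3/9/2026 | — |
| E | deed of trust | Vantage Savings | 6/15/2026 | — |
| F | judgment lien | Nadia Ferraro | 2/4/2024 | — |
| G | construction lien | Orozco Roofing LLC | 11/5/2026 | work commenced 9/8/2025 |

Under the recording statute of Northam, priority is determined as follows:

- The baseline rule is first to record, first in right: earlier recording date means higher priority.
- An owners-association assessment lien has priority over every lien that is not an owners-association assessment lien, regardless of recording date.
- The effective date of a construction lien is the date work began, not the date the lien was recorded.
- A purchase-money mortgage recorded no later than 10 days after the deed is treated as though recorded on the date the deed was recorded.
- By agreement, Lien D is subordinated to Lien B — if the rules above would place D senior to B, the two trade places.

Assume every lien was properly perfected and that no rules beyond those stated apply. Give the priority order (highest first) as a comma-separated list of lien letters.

B, F, A, D, G, C, E

Effective dates after the stated exceptions: A was recorded within the 10-day window, so its effective date is the deed date 10/21/2024; C relates back to 1/26/2026 (work commenced); G is treated as recorded 9/8/2025, the work-commencement date.
D, as an owners-association assessment lien, has superpriority and ranks first.
Among the remaining liens, by effective date: F (2/4/2024), A (10/21/2024), B (7/23/2025), G (9/8/2025), C (1/26/2026), E (6/15/2026).
D is senior to B before the subordination, so the two trade places.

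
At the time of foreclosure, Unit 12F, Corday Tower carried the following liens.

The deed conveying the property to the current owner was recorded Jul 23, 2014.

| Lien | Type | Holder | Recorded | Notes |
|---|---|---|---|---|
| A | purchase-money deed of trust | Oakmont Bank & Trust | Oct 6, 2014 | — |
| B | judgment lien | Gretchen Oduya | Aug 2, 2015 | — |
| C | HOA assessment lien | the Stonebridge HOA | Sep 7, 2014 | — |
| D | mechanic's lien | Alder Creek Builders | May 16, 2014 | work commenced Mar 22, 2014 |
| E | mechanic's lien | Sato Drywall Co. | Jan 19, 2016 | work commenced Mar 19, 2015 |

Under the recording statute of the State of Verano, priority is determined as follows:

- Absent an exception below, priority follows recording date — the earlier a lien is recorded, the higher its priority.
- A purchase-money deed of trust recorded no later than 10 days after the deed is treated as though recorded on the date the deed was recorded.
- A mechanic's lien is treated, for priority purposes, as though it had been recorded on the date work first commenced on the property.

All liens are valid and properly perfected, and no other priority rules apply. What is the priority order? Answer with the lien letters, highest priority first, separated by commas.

First, effective dates: A was recorded 75 days after the deed, outside the 10-day window, so it keeps its recording date; D is treated as recorded Mar 22, 2014, the work-commencement date; E relates back to Mar 19, 2015 (work commenced).
Sorted by effective date: D (Mar 22, 2014), C (Sep 7, 2014), A (Oct 6, 2014), E (Mar 19, 2015), B (Aug 2, 2015).

D, C, A, E, B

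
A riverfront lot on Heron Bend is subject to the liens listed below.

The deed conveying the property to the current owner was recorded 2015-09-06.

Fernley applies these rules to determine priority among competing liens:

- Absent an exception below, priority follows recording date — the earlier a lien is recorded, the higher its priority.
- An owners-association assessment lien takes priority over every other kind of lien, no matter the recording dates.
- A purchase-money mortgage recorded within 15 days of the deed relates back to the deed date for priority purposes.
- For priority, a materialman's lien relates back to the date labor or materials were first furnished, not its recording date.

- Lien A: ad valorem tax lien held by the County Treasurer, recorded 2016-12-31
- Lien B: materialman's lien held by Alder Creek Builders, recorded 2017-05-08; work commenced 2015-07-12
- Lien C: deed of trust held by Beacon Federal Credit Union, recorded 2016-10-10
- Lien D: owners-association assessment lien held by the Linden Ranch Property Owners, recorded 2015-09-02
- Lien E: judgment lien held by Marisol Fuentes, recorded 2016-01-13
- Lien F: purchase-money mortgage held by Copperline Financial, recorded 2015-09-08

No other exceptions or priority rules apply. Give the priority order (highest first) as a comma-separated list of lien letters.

First, effective dates: B is treated as recorded 2015-07-12, the work-commencement date; F relates back to the deed date 2015-09-06.
D is an owners-association assessment lien and takes priority over every other lien.
The other liens, earliest effective date first: B (2015-07-12), F (2015-09-06), E (2016-01-13), C (2016-10-10), A (2016-12-31).

D, B, F, E, C, A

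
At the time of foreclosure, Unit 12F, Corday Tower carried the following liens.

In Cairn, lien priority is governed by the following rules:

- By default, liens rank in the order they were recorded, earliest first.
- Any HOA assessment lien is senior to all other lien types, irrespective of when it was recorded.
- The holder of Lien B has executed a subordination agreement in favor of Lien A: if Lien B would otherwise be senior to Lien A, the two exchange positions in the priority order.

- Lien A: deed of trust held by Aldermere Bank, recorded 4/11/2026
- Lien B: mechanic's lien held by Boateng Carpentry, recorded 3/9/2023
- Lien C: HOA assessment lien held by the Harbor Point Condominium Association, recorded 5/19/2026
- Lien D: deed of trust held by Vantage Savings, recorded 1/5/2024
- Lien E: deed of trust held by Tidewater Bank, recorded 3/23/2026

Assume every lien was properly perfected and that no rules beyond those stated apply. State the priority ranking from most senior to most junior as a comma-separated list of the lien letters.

C, as an HOA assessment lien, has superpriority and ranks first.
Among the remaining liens, by effective date: B (3/9/2023), D (1/5/2024), E (3/23/2026), A (4/11/2026).
B is senior to A before the subordination, so the two trade places.

C, A, D, E, B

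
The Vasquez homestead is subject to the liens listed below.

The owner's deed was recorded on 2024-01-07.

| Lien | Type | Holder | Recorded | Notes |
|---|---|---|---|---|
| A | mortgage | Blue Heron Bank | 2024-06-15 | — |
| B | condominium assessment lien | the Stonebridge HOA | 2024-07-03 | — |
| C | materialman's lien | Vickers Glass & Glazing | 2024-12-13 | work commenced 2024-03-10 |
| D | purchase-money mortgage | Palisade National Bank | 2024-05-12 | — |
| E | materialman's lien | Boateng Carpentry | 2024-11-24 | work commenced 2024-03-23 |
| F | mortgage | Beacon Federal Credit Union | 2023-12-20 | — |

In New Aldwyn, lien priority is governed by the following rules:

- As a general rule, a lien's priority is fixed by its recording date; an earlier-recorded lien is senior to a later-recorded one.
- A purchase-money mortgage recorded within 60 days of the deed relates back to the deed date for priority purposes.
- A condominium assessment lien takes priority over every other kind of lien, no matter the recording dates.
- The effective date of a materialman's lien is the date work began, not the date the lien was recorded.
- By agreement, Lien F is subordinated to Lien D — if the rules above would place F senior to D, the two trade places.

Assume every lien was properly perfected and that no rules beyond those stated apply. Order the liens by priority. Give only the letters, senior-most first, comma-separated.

B, D, C, E, F, A

Effective dates: C's effective date is 2024-03-10, when work began; D was recorded 126 days after the deed, outside the 60-day window, so it keeps its recording date; E is treated as recorded 2024-03-23, the work-commencement date.
B, as a condominium assessment lien, has superpriority and ranks first.
Remaining liens by effective date: F (2023-12-20), C (2024-03-10), E (2024-03-23), D (2024-05-12), A (2024-06-15).
F would otherwise be senior to D, so under the subordination agreement F and D exchange positions.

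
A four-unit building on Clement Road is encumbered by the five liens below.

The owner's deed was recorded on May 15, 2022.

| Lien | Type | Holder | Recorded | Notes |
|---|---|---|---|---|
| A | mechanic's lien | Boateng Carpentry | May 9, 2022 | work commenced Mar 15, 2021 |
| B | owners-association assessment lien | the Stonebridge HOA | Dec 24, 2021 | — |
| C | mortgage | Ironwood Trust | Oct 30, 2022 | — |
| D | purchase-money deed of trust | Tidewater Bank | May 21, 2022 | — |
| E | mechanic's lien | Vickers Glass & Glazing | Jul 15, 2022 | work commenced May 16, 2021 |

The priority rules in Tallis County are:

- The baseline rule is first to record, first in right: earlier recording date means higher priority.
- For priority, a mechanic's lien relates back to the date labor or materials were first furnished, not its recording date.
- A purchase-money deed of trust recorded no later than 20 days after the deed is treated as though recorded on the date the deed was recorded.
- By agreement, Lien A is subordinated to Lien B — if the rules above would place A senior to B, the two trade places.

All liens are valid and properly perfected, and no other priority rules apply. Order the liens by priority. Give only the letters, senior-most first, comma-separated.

First, effective dates: A is treated as recorded Mar 15, 2021, the work-commencement date; D's effective date is the deed date, May 15, 2022; E's effective date is May 16, 2021, when work began.
By effective date: A (Mar 15, 2021), E (May 16, 2021), B (Dec 24, 2021), D (May 15, 2022), C (Oct 30, 2022).
A is senior to B before the subordination, so the two trade places.

B, E, A, D, C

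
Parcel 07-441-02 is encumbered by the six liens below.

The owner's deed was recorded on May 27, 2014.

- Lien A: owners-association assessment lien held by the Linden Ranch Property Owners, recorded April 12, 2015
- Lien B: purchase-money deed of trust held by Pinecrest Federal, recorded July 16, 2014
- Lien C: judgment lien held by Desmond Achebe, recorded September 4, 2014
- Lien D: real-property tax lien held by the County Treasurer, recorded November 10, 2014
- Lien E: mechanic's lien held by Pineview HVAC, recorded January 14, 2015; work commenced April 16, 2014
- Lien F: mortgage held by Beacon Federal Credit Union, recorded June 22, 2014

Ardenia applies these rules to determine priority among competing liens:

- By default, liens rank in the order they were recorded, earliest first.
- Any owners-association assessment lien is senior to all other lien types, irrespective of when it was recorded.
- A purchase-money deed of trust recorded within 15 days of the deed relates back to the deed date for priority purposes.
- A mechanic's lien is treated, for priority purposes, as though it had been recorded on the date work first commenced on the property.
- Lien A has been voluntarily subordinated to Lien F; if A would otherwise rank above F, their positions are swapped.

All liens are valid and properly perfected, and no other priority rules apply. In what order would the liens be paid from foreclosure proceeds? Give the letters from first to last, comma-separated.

F, E, A, B, C, D

First, effective dates: B missed the 15-day window (50 days after the deed), so its recording date stands; E is treated as recorded April 16, 2014, the work-commencement date.
As an owners-association assessment lien, A is senior to every other lien.
Remaining liens by effective date: E (April 16, 2014), F (June 22, 2014), B (July 16, 2014), C (September 4, 2014), D (November 10, 2014).
A would otherwise be senior to F, so under the subordination agreement A and F exchange positions.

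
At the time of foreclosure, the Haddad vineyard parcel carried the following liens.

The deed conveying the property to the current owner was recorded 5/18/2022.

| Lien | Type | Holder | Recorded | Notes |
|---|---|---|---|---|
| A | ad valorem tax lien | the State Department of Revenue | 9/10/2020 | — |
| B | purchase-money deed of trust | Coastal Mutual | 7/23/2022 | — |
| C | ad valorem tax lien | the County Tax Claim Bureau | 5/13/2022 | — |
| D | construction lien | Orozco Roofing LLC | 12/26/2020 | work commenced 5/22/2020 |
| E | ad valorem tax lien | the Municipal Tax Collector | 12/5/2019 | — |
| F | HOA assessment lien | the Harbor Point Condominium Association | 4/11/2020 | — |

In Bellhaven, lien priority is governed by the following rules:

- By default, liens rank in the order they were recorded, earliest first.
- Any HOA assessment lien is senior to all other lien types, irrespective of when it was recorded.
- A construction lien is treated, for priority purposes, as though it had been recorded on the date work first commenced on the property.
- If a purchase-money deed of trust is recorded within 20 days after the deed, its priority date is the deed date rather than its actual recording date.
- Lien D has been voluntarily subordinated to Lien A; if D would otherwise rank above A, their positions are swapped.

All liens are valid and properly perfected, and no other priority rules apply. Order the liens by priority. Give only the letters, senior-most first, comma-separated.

Effective dates: B missed the 20-day window (66 days after the deed), so its recording date stands; D relates back to 5/22/2020 (work commenced).
As an HOA assessment lien, F is senior to every other lien.
The other liens, earliest effective date first: E (12/5/2019), D (5/22/2020), A (9/10/2020), C (5/13/2022), B (7/23/2022).
D would otherwise be senior to A, so under the subordination agreement D and A exchange positions.

F, E, A, D, C, B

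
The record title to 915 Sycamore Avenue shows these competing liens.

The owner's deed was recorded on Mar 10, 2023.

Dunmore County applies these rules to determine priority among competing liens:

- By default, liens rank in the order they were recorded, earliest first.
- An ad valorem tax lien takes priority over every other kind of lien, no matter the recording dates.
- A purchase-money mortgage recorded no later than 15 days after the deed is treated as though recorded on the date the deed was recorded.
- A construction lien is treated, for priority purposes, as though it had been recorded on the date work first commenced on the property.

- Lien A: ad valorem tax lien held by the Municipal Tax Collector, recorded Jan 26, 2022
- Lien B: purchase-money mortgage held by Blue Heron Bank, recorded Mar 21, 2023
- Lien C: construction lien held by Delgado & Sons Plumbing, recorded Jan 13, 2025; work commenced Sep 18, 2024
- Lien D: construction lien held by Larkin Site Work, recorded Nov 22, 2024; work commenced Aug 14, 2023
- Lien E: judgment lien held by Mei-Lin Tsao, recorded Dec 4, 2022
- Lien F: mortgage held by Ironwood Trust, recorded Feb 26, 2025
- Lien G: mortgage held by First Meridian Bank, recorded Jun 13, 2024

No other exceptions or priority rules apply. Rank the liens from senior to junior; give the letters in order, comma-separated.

Effective dates: B's effective date is the deed date, Mar 10, 2023; C is treated as recorded Sep 18, 2024, the work-commencement date; D is treated as recorded Aug 14, 2023, the work-commencement date.
As an ad valorem tax lien, A is senior to every other lien.
The other liens, earliest effective date first: E (Dec 4, 2022), B (Mar 10, 2023), D (Aug 14, 2023), G (Jun 13, 2024), C (Sep 18, 2024), F (Feb 26, 2025).

A, E, B, D, G, C, F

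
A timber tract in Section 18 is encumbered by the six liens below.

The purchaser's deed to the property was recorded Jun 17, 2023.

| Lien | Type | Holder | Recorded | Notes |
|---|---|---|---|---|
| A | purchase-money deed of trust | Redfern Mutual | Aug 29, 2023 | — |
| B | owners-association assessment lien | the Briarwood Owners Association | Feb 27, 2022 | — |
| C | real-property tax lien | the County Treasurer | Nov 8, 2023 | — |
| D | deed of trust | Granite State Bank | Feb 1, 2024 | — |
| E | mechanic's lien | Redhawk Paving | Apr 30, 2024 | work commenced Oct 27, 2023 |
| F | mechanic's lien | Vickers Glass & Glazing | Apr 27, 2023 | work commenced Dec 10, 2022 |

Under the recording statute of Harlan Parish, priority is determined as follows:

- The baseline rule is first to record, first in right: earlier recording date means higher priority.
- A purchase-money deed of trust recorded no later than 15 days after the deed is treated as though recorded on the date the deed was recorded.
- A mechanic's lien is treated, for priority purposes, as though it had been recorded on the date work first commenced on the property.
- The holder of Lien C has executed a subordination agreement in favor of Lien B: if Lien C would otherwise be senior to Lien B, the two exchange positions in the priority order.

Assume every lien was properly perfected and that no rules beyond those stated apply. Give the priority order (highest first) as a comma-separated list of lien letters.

B, F, A, E, C, D

Effective dates after the stated exceptions: A was recorded 73 days after the deed — beyond 15 days — so no relation-back applies; E is treated as recorded Oct 27, 2023, the work-commencement date; F's effective date is Dec 10, 2022, when work began.
Sorted by effective date: B (Feb 27, 2022), F (Dec 10, 2022), A (Aug 29, 2023), E (Oct 27, 2023), C (Nov 8, 2023), D (Feb 1, 2024).
C is already junior to B, so the subordination agreement changes nothing.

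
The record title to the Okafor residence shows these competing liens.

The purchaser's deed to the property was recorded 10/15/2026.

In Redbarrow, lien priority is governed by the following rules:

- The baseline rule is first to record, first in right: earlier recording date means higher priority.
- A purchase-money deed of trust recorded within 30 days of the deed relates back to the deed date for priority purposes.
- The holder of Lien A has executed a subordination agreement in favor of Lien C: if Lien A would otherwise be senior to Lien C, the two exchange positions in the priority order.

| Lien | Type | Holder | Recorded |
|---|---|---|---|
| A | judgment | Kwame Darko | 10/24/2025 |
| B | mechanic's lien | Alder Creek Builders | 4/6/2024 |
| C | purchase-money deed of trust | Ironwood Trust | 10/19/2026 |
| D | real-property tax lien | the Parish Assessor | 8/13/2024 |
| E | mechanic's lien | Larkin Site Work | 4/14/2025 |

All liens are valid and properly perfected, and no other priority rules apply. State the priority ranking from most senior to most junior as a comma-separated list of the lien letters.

First, effective dates: C's effective date is the deed date, 10/15/2026.
By effective date: B (4/6/2024), D (8/13/2024), E (4/14/2025), A (10/24/2025), C (10/15/2026).
Because A would otherwise rank above C, the subordination swaps them.

B, D, E, C, A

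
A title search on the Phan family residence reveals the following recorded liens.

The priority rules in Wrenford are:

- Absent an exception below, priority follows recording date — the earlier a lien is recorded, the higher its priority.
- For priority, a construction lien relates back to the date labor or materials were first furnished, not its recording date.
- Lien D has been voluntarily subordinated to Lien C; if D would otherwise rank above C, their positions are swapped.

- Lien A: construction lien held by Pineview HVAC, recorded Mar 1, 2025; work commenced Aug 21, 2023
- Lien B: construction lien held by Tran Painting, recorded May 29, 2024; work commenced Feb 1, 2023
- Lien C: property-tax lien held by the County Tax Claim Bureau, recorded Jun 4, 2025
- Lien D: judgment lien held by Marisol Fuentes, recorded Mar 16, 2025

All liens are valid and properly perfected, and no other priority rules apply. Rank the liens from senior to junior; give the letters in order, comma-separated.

B, A, C, D

Adjusting effective dates: A's effective date is Aug 21, 2023, when work began; B's effective date is Feb 1, 2023, when work began.
By effective date: B (Feb 1, 2023), A (Aug 21, 2023), D (Mar 16, 2025), C (Jun 4, 2025).
The subordination applies — D was senior to C — so D and C swap.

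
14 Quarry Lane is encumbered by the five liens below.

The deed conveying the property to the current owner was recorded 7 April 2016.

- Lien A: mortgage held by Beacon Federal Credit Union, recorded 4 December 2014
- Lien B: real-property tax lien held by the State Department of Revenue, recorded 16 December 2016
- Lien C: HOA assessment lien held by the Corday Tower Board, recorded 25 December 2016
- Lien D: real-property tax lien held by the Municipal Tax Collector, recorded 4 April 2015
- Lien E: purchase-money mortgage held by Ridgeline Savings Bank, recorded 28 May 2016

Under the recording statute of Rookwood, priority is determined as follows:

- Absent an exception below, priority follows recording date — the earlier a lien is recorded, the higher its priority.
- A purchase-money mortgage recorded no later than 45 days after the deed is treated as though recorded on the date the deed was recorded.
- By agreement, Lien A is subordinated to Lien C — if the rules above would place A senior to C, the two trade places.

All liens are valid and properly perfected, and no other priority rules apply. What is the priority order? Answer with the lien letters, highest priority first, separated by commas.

C, D, E, B, A

Adjusting effective dates: E was recorded 51 days after the deed — beyond 45 days — so no relation-back applies.
Sorted by effective date: A (4 December 2014), D (4 April 2015), E (28 May 2016), B (16 December 2016), C (25 December 2016).
Because A would otherwise rank above C, the subordination swaps them.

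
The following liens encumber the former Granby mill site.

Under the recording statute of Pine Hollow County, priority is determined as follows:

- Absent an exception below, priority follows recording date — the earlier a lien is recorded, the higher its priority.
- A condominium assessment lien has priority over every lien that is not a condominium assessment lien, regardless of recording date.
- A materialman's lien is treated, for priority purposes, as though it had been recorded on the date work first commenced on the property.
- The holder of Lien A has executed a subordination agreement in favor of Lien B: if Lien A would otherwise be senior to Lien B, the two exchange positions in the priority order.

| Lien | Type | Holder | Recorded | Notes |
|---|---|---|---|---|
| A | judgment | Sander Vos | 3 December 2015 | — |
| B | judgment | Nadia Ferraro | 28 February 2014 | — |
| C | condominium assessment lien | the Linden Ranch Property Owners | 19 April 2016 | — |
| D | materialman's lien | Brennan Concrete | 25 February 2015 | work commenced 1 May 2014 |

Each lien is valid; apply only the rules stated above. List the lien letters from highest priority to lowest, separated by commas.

Effective dates: D relates back to 1 May 2014 (work commenced).
C is a condominium assessment lien, so it outranks all other liens regardless of date.
Ordering the rest by effective date: B (28 February 2014), D (1 May 2014), A (3 December 2015).
A is already junior to B, so the subordination agreement changes nothing.

C, B, D, A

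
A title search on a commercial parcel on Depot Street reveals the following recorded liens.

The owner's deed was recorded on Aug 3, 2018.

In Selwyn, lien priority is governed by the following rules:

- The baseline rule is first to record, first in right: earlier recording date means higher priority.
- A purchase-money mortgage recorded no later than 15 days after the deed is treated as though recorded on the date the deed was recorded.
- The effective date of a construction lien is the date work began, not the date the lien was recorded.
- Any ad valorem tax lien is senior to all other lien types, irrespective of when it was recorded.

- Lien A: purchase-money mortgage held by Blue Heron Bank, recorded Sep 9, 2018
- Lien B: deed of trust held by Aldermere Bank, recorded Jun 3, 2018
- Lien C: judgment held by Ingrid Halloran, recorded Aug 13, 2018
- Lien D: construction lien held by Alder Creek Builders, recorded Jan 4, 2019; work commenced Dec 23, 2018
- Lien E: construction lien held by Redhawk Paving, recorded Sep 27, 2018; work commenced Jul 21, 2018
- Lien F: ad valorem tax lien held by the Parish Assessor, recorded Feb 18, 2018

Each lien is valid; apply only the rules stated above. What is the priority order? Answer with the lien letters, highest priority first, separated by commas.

Adjusting effective dates: A was recorded 37 days after the deed — beyond 15 days — so no relation-back applies; D's effective date is Dec 23, 2018, when work began; E's effective date is Jul 21, 2018, when work began.
F is an ad valorem tax lien, so it outranks all other liens regardless of date.
Among the remaining liens, by effective date: B (Jun 3, 2018), E (Jul 21, 2018), C (Aug 13, 2018), A (Sep 9, 2018), D (Dec 23, 2018).

F, B, E, C, A, D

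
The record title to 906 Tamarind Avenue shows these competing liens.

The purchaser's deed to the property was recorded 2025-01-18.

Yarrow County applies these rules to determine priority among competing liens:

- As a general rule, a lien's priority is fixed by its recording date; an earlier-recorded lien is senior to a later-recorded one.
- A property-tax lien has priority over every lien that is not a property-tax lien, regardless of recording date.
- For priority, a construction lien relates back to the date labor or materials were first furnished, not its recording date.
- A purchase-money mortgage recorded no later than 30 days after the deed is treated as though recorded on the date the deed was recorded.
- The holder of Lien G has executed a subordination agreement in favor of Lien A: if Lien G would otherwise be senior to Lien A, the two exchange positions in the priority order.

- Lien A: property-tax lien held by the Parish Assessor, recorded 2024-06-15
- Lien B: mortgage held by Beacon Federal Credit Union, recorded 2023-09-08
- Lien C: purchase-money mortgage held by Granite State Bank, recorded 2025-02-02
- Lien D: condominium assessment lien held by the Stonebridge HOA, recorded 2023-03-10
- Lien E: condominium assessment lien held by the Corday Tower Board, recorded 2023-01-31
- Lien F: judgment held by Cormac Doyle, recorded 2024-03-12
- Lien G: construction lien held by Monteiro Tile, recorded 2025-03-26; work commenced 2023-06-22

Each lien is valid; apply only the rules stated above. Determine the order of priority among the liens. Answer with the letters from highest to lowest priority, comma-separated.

Effective dates: C was recorded within the 30-day window, so its effective date is the deed date 2025-01-18; G is treated as recorded 2023-06-22, the work-commencement date.
A is a property-tax lien, so it outranks all other liens regardless of date.
Remaining liens by effective date: E (2023-01-31), D (2023-03-10), G (2023-06-22), B (2023-09-08), F (2024-03-12), C (2025-01-18).
Since G is not senior to A, the subordination leaves the order unchanged.

A, E, D, G, B, F, C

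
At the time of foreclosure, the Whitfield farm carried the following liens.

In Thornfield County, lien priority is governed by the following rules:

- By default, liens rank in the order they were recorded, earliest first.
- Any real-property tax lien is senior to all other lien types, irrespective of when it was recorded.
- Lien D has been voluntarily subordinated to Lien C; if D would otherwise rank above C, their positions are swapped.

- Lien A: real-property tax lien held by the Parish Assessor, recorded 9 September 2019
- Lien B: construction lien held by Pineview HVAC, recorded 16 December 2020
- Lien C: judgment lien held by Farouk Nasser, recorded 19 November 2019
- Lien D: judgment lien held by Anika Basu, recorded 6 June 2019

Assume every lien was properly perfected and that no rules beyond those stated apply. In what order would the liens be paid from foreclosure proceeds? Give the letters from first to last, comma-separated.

A, C, D, B

A is a real-property tax lien and takes priority over every other lien.
The other liens, earliest effective date first: D (6 June 2019), C (19 November 2019), B (16 December 2020).
D would otherwise be senior to C, so under the subordination agreement D and C exchange positions.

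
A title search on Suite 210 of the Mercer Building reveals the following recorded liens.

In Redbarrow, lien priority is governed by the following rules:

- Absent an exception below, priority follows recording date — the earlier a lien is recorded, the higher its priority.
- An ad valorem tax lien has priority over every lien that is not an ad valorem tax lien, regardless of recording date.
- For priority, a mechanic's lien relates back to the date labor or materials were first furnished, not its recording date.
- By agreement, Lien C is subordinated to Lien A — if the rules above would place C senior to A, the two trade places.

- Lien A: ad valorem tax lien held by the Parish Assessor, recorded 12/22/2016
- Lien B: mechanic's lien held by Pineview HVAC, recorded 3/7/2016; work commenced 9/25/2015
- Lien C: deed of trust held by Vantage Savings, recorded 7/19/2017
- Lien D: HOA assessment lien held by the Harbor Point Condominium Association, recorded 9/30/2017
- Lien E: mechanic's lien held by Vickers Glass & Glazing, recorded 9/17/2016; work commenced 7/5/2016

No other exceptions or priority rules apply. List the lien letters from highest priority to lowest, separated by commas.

A, B, E, C, D

Effective dates: B is treated as recorded 9/25/2015, the work-commencement date; E relates back to 7/5/2016 (work commenced).
As an ad valorem tax lien, A is senior to every other lien.
Among the remaining liens, by effective date: B (9/25/2015), E (7/5/2016), C (7/19/2017), D (9/30/2017).
C is already junior to A, so the subordination agreement changes nothing.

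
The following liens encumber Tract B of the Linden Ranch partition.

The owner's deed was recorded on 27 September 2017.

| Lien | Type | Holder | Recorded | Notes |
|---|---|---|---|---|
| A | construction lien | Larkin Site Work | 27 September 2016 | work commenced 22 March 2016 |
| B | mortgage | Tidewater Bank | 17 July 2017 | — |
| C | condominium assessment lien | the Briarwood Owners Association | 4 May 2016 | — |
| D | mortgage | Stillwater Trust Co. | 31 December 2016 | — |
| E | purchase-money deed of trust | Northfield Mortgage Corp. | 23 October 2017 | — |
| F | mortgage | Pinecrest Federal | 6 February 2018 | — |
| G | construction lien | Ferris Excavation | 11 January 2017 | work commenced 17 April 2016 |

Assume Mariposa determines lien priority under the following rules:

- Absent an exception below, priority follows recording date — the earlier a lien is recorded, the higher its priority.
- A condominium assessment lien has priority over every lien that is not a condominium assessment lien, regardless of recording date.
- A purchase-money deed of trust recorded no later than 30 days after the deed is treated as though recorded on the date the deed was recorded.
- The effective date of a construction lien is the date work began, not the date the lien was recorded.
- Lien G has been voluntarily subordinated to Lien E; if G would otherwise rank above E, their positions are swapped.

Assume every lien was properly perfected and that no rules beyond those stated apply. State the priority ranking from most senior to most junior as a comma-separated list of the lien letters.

First, effective dates: A relates back to 22 March 2016 (work commenced); E's effective date is the deed date, 27 September 2017; G relates back to 17 April 2016 (work commenced).
C, as a condominium assessment lien, has superpriority and ranks first.
Ordering the rest by effective date: A (22 March 2016), G (17 April 2016), D (31 December 2016), B (17 July 2017), E (27 September 2017), F (6 February 2018).
G would otherwise be senior to E, so under the subordination agreement G and E exchange positions.

C, A, E, D, B, G, F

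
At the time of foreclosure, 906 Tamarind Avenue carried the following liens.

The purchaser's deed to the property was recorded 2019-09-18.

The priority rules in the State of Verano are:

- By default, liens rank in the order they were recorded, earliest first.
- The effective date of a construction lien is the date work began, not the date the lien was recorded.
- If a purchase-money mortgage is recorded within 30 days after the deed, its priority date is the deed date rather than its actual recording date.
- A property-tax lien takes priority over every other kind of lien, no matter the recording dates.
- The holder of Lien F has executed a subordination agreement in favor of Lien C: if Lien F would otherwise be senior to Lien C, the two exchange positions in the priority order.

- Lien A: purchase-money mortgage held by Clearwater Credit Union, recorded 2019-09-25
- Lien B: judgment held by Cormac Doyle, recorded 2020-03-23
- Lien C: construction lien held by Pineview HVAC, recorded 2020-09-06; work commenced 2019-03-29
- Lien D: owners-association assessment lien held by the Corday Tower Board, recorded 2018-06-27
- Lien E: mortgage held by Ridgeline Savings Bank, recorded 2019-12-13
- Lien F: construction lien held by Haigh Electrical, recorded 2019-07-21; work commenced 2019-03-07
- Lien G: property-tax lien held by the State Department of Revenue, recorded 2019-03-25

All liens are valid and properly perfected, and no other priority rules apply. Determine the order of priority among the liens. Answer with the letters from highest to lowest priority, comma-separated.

Effective dates after the stated exceptions: A was recorded within the 30-day window, so its effective date is the deed date 2019-09-18; C's effective date is 2019-03-29, when work began; F is treated as recorded 2019-03-07, the work-commencement date.
G is a property-tax lien, so it outranks all other liens regardless of date.
Among the remaining liens, by effective date: D (2018-06-27), F (2019-03-07), C (2019-03-29), A (2019-09-18), E (2019-12-13), B (2020-03-23).
The subordination applies — F was senior to C — so F and C swap.

G, D, C, F, A, E, B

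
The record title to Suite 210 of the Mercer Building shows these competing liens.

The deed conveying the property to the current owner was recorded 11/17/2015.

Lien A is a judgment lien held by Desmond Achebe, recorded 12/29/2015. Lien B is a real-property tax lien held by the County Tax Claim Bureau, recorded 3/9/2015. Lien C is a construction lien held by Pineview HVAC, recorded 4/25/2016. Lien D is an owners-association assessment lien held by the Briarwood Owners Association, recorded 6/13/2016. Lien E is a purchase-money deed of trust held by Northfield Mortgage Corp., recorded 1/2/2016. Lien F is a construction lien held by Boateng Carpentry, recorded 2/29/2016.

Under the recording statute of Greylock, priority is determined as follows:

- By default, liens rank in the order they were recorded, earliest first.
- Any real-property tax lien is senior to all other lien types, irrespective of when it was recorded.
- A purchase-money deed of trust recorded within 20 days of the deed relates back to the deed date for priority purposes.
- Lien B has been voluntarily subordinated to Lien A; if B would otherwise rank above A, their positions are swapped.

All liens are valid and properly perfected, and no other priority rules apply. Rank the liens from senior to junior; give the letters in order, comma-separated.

A, B, E, F, C, D

Effective dates: E was recorded 46 days after the deed, outside the 20-day window, so it keeps its recording date.
B, as a real-property tax lien, has superpriority and ranks first.
Remaining liens by effective date: A (12/29/2015), E (1/2/2016), F (2/29/2016), C (4/25/2016), D (6/13/2016).
The subordination applies — B was senior to A — so B and A swap.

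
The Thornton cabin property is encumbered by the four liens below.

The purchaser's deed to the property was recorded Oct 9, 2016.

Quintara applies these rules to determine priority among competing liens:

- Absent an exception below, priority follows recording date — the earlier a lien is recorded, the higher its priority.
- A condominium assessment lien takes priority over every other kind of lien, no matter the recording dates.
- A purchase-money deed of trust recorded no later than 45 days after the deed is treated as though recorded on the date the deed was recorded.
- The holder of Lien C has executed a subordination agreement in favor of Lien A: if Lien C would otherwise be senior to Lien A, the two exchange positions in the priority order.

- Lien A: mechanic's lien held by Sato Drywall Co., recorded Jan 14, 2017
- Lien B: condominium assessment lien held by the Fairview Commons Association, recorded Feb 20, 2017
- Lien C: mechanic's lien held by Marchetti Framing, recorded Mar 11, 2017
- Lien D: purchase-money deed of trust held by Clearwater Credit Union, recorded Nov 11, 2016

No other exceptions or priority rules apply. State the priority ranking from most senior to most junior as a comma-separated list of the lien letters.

Effective dates: D's effective date is the deed date, Oct 9, 2016.
B is a condominium assessment lien, so it outranks all other liens regardless of date.
The other liens, earliest effective date first: D (Oct 9, 2016), A (Jan 14, 2017), C (Mar 11, 2017).
C is already junior to A, so the subordination agreement changes nothing.

B, D, A, C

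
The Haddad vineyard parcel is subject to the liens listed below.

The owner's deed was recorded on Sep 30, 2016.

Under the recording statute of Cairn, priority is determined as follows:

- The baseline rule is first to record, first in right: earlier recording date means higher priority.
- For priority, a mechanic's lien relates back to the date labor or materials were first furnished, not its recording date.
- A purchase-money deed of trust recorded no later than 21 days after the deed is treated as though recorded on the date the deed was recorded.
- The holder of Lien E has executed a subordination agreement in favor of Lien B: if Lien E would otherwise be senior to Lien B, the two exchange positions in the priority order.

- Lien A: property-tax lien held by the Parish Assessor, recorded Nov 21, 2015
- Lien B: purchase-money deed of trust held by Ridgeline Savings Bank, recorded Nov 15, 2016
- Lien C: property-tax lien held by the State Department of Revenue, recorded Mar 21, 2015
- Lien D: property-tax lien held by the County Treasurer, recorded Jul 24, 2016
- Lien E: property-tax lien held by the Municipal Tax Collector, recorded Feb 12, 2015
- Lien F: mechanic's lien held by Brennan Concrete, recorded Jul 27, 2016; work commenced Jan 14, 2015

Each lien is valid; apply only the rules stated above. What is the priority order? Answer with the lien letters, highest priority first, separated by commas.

F, B, C, A, D, E

Adjusting effective dates: B was recorded 46 days after the deed — beyond 21 days — so no relation-back applies; F is treated as recorded Jan 14, 2015, the work-commencement date.
By effective date: F (Jan 14, 2015), E (Feb 12, 2015), C (Mar 21, 2015), A (Nov 21, 2015), D (Jul 24, 2016), B (Nov 15, 2016).
E would otherwise be senior to B, so under the subordination agreement E and B exchange positions.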